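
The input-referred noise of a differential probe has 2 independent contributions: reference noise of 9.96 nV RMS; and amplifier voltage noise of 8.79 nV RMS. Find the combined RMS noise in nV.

Uncorrelated sources add in power (mean-square): V_tot = √(ΣV_i²)
V_tot = √[(9.96×10⁻⁹)² + (8.79×10⁻⁹)²] = 1.33×10⁻⁸ V = 13.3 nV

13.3 nV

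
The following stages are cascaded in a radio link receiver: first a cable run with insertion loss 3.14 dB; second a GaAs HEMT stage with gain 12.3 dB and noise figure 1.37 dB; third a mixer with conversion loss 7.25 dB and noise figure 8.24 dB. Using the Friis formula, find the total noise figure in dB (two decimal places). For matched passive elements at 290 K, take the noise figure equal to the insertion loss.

5.46 dB

Convert to linear (a loss of L dB is a gain of −L dB): F_i = 10^(NF_i/10), G_i = 10^(G_i,dB/10)
  Stage 1: F_1 = 10^(3.14/10) = 2.061, G_1 = 10^(−3.14/10) = 0.4853
  Stage 2: F_2 = 10^(1.37/10) = 1.371, G_2 = 10^(12.3/10) = 16.98
  Stage 3: F_3 = 10^(8.24/10) = 6.668, G_3 = 10^(−7.25/10) = 0.1884
Friis cascade:
  F = 2.061 + (1.371 − 1)/0.4853 + (6.668 − 1)/8.241 = 3.513
NF = 10 log₁₀(3.513) = 5.46 dB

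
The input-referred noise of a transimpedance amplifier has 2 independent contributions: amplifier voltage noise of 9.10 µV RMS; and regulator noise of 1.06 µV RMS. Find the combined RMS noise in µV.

Uncorrelated sources add in power (mean-square): V_tot = √(ΣV_i²)
V_tot = √[(9.10×10⁻⁶)² + (1.06×10⁻⁶)²] = 9.16×10⁻⁶ V = 9.16 µV

9.16 µV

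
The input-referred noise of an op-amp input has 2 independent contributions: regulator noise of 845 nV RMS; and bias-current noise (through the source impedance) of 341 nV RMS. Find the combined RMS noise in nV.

911 nV

Uncorrelated sources add in power (mean-square): V_tot = √(ΣV_i²)
V_tot = √[(8.45×10⁻⁷)² + (3.41×10⁻⁷)²] = 9.11×10⁻⁷ V = 911 nV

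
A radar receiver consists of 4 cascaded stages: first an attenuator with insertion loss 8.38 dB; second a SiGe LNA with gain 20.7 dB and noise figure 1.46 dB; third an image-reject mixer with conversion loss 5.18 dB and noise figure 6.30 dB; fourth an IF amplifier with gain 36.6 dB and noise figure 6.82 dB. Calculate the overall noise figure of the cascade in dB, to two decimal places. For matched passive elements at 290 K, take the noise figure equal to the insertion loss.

Convert to linear (a loss of L dB is a gain of −L dB): F_i = 10^(NF_i/10), G_i = 10^(G_i,dB/10)
  Stage 1: F_1 = 10^(8.38/10) = 6.887, G_1 = 10^(−8.38/10) = 0.1452
  Stage 2: F_2 = 10^(1.46/10) = 1.400, G_2 = 10^(20.7/10) = 117.5
  Stage 3: F_3 = 10^(6.30/10) = 4.266, G_3 = 10^(−5.18/10) = 0.3034
  Stage 4: F_4 = 10^(6.82/10) = 4.808, G_4 = 10^(36.6/10) = 4571
Friis cascade:
  F = 6.887 + (1.400 − 1)/0.1452 + (4.266 − 1)/17.06 + (4.808 − 1)/5.176 = 10.57
NF = 10 log₁₀(10.57) = 10.24 dB

10.24 dB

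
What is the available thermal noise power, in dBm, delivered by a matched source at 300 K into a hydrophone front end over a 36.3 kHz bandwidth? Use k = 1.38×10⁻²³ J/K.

−128.2 dBm

P_n = kTB = 1.38×10⁻²³ × 300 × 3.63×10⁴ = 1.50×10⁻¹⁶ W
In dBm: 10 log₁₀(1.50×10⁻¹⁶ / 10⁻³) = −128.2 dBm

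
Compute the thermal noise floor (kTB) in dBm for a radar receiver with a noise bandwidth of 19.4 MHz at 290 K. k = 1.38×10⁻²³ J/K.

P_n = kTB = 1.38×10⁻²³ × 290 × 1.94×10⁷ = 7.76×10⁻¹⁴ W
In dBm: 10 log₁₀(7.76×10⁻¹⁴ / 10⁻³) = −101.1 dBm

−101.1 dBm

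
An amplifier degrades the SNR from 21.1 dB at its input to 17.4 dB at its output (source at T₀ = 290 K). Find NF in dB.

3.7 dB

NF (dB) = SNR_in(dB) − SNR_out(dB) when the source is at T₀
NF = 21.1 − 17.4 = 3.7 dB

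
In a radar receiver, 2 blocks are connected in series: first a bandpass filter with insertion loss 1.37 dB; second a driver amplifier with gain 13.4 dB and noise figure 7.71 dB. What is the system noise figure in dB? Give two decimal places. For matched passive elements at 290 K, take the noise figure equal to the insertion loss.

9.08 dB

Convert to linear (a loss of L dB is a gain of −L dB): F_i = 10^(NF_i/10), G_i = 10^(G_i,dB/10)
  Stage 1: F_1 = 10^(1.37/10) = 1.371, G_1 = 10^(−1.37/10) = 0.7295
  Stage 2: F_2 = 10^(7.71/10) = 5.902, G_2 = 10^(13.4/10) = 21.88
Friis cascade:
  F = 1.371 + (5.902 − 1)/0.7295 = 8.091
NF = 10 log₁₀(8.091) = 9.08 dB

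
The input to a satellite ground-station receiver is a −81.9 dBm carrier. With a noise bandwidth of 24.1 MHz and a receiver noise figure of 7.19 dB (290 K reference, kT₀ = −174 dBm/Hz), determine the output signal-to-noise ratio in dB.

Noise floor: N = −174 + 10 log₁₀(B) + NF
10 log₁₀(2.41×10⁷) = 73.82 dB
N = −174 + 73.82 + 7.19 = −92.99 dBm
SNR = P_sig − N = −81.9 − (−92.99) = 11.09 dB → 11.1 dB

11.1 dB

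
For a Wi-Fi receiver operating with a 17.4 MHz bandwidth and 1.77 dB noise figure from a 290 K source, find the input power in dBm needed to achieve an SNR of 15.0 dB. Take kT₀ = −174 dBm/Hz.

Sensitivity = −174 + 10 log₁₀(B) + NF + SNR_min
= −174 + 72.41 + 1.77 + 15.0
= −84.82 dBm → −84.8 dBm

−84.8 dBm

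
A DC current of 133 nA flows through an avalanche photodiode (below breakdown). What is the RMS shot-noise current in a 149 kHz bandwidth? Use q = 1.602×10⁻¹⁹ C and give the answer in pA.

79.7 pA

I_n = √(2qI·B)
2qI·B = 2 × 1.602×10⁻¹⁹ × 1.33×10⁻⁷ × 1.49×10⁵ = 6.35×10⁻²¹ A²
I_n = √(6.35×10⁻²¹) = 7.97×10⁻¹¹ A = 79.7 pA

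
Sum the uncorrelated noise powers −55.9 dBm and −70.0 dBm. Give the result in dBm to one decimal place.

Convert to linear, add, convert back:
P₁ = 2.57×10⁻⁹ W, P₂ = 1.00×10⁻¹⁰ W
P_tot = 2.67×10⁻⁹ W → 10 log₁₀(P_tot / 10⁻³) = −55.7 dBm

−55.7 dBm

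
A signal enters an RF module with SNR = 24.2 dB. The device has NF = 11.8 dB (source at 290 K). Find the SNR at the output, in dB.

12.4 dB

By definition F = SNR_in/SNR_out, so in dB: SNR_out = SNR_in − NF
SNR_out = 24.2 − 11.8 = 12.4 dB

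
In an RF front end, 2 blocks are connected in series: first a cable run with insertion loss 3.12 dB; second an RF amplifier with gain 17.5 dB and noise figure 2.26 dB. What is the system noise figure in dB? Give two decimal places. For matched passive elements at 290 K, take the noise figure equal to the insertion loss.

Convert to linear (a loss of L dB is a gain of −L dB): F_i = 10^(NF_i/10), G_i = 10^(G_i,dB/10)
  Stage 1: F_1 = 10^(3.12/10) = 2.051, G_1 = 10^(−3.12/10) = 0.4875
  Stage 2: F_2 = 10^(2.26/10) = 1.683, G_2 = 10^(17.5/10) = 56.23
Friis cascade:
  F = 2.051 + (1.683 − 1)/0.4875 = 3.451
NF = 10 log₁₀(3.451) = 5.38 dB

5.38 dB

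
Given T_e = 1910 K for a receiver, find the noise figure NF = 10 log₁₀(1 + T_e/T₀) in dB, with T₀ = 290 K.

F = 1 + T_e/T₀ = 1 + 1910/290 = 7.58621
NF = 10 log₁₀(7.58621) = 8.80 dB

8.80 dB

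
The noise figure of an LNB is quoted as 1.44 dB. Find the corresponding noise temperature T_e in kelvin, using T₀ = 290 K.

114 K

F = 10^(1.44/10) = 1.39316
T_e = (F − 1)·T₀ = (1.39316 − 1) × 290 = 114 K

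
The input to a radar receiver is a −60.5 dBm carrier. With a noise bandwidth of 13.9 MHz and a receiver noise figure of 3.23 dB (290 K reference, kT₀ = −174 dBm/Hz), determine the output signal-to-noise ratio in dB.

38.8 dB

Noise floor: N = −174 + 10 log₁₀(B) + NF
10 log₁₀(1.39×10⁷) = 71.43 dB
N = −174 + 71.43 + 3.23 = −99.34 dBm
SNR = P_sig − N = −60.5 − (−99.34) = 38.84 dB → 38.8 dB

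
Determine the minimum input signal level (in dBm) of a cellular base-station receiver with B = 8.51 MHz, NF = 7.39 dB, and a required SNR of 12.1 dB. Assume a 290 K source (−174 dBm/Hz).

−85.2 dBm

Sensitivity = −174 + 10 log₁₀(B) + NF + SNR_min
= −174 + 69.3 + 7.39 + 12.1
= −85.21 dBm → −85.2 dBm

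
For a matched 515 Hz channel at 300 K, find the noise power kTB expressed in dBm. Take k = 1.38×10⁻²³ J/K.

−146.7 dBm

P_n = kTB = 1.38×10⁻²³ × 300 × 5.15×10² = 2.13×10⁻¹⁸ W
In dBm: 10 log₁₀(2.13×10⁻¹⁸ / 10⁻³) = −146.7 dBm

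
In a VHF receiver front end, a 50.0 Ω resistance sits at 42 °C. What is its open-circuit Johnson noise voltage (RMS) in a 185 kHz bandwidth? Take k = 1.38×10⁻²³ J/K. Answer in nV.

T = 42 °C + 273.15 = 315.15 K
V_n = √(4kTRB)
4kTRB = 4 × 1.38×10⁻²³ × 315.15 × 5.00×10¹ × 1.85×10⁵ = 1.61×10⁻¹³ V²
V_n = √(1.61×10⁻¹³) = 4.01×10⁻⁷ V = 401 nV

401 nV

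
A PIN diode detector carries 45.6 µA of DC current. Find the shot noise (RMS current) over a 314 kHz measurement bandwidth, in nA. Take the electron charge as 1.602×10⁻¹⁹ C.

2.14 nA

I_n = √(2qI·B)
2qI·B = 2 × 1.602×10⁻¹⁹ × 4.56×10⁻⁵ × 3.14×10⁵ = 4.59×10⁻¹⁸ A²
I_n = √(4.59×10⁻¹⁸) = 2.14×10⁻⁹ A = 2.14 nA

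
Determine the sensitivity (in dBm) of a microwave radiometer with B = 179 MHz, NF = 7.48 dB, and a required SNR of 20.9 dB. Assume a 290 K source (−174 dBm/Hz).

Sensitivity = −174 + 10 log₁₀(B) + NF + SNR_min
= −174 + 82.53 + 7.48 + 20.9
= −63.09 dBm → −63.1 dBm

−63.1 dBm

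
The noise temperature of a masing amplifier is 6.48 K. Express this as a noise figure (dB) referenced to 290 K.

0.096 dB

F = 1 + T_e/T₀ = 1 + 6.48/290 = 1.02234
NF = 10 log₁₀(1.02234) = 0.096 dB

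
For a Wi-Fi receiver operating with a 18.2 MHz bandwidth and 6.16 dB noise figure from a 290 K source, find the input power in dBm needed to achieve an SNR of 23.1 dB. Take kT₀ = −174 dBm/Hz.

−72.1 dBm

Sensitivity = −174 + 10 log₁₀(B) + NF + SNR_min
= −174 + 72.6 + 6.16 + 23.1
= −72.14 dBm → −72.1 dBm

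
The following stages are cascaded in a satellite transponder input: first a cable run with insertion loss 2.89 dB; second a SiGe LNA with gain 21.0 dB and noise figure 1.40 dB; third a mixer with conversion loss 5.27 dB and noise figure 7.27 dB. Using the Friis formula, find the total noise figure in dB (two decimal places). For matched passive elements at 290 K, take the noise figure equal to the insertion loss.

4.40 dB

Convert to linear (a loss of L dB is a gain of −L dB): F_i = 10^(NF_i/10), G_i = 10^(G_i,dB/10)
  Stage 1: F_1 = 10^(2.89/10) = 1.945, G_1 = 10^(−2.89/10) = 0.5140
  Stage 2: F_2 = 10^(1.40/10) = 1.380, G_2 = 10^(21.0/10) = 125.9
  Stage 3: F_3 = 10^(7.27/10) = 5.333, G_3 = 10^(−5.27/10) = 0.2972
Friis cascade:
  F = 1.945 + (1.380 − 1)/0.5140 + (5.333 − 1)/64.71 = 2.752
NF = 10 log₁₀(2.752) = 4.40 dB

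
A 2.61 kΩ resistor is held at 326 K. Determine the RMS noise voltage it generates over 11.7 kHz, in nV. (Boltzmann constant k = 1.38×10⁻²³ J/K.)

741 nV

V_n = √(4kTRB)
4kTRB = 4 × 1.38×10⁻²³ × 326 × 2.61×10³ × 1.17×10⁴ = 5.50×10⁻¹³ V²
V_n = √(5.50×10⁻¹³) = 7.41×10⁻⁷ V = 741 nV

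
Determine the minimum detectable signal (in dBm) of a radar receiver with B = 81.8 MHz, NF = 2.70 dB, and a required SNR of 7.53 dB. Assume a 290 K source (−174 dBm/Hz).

−84.6 dBm

Sensitivity = −174 + 10 log₁₀(B) + NF + SNR_min
= −174 + 79.13 + 2.70 + 7.53
= −84.64 dBm → −84.6 dBm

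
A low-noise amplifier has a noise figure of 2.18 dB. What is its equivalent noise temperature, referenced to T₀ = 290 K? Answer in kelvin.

189 K

F = 10^(2.18/10) = 1.65196
T_e = (F − 1)·T₀ = (1.65196 − 1) × 290 = 189 K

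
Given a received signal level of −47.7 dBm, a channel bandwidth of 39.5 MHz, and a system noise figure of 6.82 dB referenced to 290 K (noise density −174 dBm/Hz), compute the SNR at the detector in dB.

43.5 dB

Noise floor: N = −174 + 10 log₁₀(B) + NF
10 log₁₀(3.95×10⁷) = 75.97 dB
N = −174 + 75.97 + 6.82 = −91.21 dBm
SNR = P_sig − N = −47.7 − (−91.21) = 43.51 dB → 43.5 dB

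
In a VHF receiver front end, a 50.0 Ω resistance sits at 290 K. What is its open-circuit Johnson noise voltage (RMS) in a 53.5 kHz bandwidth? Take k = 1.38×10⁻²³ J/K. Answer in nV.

207 nV

V_n = √(4kTRB)
4kTRB = 4 × 1.38×10⁻²³ × 290 × 5.00×10¹ × 5.35×10⁴ = 4.28×10⁻¹⁴ V²
V_n = √(4.28×10⁻¹⁴) = 2.07×10⁻⁷ V = 207 nV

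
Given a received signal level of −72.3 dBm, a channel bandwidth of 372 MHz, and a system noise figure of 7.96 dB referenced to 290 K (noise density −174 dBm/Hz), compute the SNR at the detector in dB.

8.0 dB

Noise floor: N = −174 + 10 log₁₀(B) + NF
10 log₁₀(3.72×10⁸) = 85.71 dB
N = −174 + 85.71 + 7.96 = −80.33 dBm
SNR = P_sig − N = −72.3 − (−80.33) = 8.03 dB → 8.0 dB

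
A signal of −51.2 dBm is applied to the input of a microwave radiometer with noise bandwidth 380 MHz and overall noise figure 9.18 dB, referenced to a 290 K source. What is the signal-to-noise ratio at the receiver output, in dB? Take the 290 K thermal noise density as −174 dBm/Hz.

Noise floor: N = −174 + 10 log₁₀(B) + NF
10 log₁₀(3.80×10⁸) = 85.8 dB
N = −174 + 85.8 + 9.18 = −79.02 dBm
SNR = P_sig − N = −51.2 − (−79.02) = 27.82 dB → 27.8 dB

27.8 dB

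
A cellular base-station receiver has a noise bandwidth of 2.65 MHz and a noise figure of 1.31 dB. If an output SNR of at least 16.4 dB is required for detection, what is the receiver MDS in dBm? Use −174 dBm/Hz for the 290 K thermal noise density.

Sensitivity = −174 + 10 log₁₀(B) + NF + SNR_min
= −174 + 64.23 + 1.31 + 16.4
= −92.06 dBm → −92.1 dBm

−92.1 dBm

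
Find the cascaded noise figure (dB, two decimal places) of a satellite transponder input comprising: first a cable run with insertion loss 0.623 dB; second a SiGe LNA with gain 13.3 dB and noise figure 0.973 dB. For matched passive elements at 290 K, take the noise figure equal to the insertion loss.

Convert to linear (a loss of L dB is a gain of −L dB): F_i = 10^(NF_i/10), G_i = 10^(G_i,dB/10)
  Stage 1: F_1 = 10^(0.623/10) = 1.154, G_1 = 10^(−0.623/10) = 0.8664
  Stage 2: F_2 = 10^(0.973/10) = 1.251, G_2 = 10^(13.3/10) = 21.38
Friis cascade:
  F = 1.154 + (1.251 − 1)/0.8664 = 1.444
NF = 10 log₁₀(1.444) = 1.60 dB

1.60 dB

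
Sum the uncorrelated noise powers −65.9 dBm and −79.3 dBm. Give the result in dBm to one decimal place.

−65.7 dBm

Convert to linear, add, convert back:
P₁ = 2.57×10⁻¹⁰ W, P₂ = 1.17×10⁻¹¹ W
P_tot = 2.69×10⁻¹⁰ W → 10 log₁₀(P_tot / 10⁻³) = −65.7 dBm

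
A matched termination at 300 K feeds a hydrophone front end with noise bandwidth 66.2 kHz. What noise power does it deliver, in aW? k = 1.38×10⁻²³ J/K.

P_n = kTB = 1.38×10⁻²³ × 300 × 6.62×10⁴ = 2.74×10⁻¹⁶ W = 274 aW

274 aW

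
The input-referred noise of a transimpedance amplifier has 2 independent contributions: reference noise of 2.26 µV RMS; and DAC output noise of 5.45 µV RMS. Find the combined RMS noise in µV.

5.90 µV

Uncorrelated sources add in power (mean-square): V_tot = √(ΣV_i²)
V_tot = √[(2.26×10⁻⁶)² + (5.45×10⁻⁶)²] = 5.90×10⁻⁶ V = 5.90 µV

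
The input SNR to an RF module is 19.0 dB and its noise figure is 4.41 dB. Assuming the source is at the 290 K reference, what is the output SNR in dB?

14.59 dB

By definition F = SNR_in/SNR_out, so in dB: SNR_out = SNR_in − NF
SNR_out = 19.0 − 4.41 = 14.59 dB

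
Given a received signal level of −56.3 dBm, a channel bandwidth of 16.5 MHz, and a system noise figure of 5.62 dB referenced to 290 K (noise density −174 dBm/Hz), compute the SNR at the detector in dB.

39.9 dB

Noise floor: N = −174 + 10 log₁₀(B) + NF
10 log₁₀(1.65×10⁷) = 72.17 dB
N = −174 + 72.17 + 5.62 = −96.21 dBm
SNR = P_sig − N = −56.3 − (−96.21) = 39.91 dB → 39.9 dB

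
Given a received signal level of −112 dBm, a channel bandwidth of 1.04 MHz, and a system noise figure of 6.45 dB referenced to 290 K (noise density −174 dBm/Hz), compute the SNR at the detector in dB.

−4.6 dB

Noise floor: N = −174 + 10 log₁₀(B) + NF
10 log₁₀(1.04×10⁶) = 60.17 dB
N = −174 + 60.17 + 6.45 = −107.38 dBm
SNR = P_sig − N = −112 − (−107.38) = −4.62 dB → −4.6 dB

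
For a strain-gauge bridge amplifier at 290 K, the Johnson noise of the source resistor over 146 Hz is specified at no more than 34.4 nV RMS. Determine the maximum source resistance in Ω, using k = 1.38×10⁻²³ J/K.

Johnson–Nyquist: V_n = √(4kTRB) ⇒ R = V_n² / (4kTB)
4kTB = 4 × 1.38×10⁻²³ × 290 × 1.46×10² = 2.34×10⁻¹⁸
R = (3.44×10⁻⁸)² / 2.34×10⁻¹⁸ = 5.06×10² Ω = 506 Ω

506 Ω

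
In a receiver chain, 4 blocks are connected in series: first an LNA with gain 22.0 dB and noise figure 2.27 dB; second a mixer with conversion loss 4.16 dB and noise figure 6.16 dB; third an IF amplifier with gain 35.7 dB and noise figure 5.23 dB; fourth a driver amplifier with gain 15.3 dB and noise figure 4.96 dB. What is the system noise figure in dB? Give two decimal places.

2.42 dB

Convert to linear (a loss of L dB is a gain of −L dB): F_i = 10^(NF_i/10), G_i = 10^(G_i,dB/10)
  Stage 1: F_1 = 10^(2.27/10) = 1.687, G_1 = 10^(22.0/10) = 158.5
  Stage 2: F_2 = 10^(6.16/10) = 4.130, G_2 = 10^(−4.16/10) = 0.3837
  Stage 3: F_3 = 10^(5.23/10) = 3.334, G_3 = 10^(35.7/10) = 3715
  Stage 4: F_4 = 10^(4.96/10) = 3.133, G_4 = 10^(15.3/10) = 33.88
Friis cascade:
  F = 1.687 + (4.130 − 1)/158.5 + (3.334 − 1)/60.81 + (3.133 − 1)/2.259×10⁵ = 1.745
NF = 10 log₁₀(1.745) = 2.42 dB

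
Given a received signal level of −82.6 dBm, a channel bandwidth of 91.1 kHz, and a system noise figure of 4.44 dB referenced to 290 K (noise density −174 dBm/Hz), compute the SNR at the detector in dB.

37.4 dB

Noise floor: N = −174 + 10 log₁₀(B) + NF
10 log₁₀(9.11×10⁴) = 49.6 dB
N = −174 + 49.6 + 4.44 = −119.96 dBm
SNR = P_sig − N = −82.6 − (−119.96) = 37.36 dB → 37.4 dB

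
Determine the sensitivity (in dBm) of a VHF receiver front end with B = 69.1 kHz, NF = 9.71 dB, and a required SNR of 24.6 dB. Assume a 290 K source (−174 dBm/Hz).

Sensitivity = −174 + 10 log₁₀(B) + NF + SNR_min
= −174 + 48.39 + 9.71 + 24.6
= −91.30 dBm → −91.3 dBm

−91.3 dBm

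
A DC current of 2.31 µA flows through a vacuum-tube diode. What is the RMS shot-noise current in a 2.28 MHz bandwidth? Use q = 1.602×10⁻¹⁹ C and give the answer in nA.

1.30 nA

I_n = √(2qI·B)
2qI·B = 2 × 1.602×10⁻¹⁹ × 2.31×10⁻⁶ × 2.28×10⁶ = 1.69×10⁻¹⁸ A²
I_n = √(1.69×10⁻¹⁸) = 1.30×10⁻⁹ A = 1.30 nA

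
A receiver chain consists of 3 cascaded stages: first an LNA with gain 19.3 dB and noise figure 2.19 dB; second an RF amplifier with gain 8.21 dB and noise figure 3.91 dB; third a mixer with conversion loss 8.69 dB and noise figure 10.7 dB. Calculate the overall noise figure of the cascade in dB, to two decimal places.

Convert to linear (a loss of L dB is a gain of −L dB): F_i = 10^(NF_i/10), G_i = 10^(G_i,dB/10)
  Stage 1: F_1 = 10^(2.19/10) = 1.656, G_1 = 10^(19.3/10) = 85.11
  Stage 2: F_2 = 10^(3.91/10) = 2.460, G_2 = 10^(8.21/10) = 6.622
  Stage 3: F_3 = 10^(10.7/10) = 11.75, G_3 = 10^(−8.69/10) = 0.1352
Friis cascade:
  F = 1.656 + (2.460 − 1)/85.11 + (11.75 − 1)/563.6 = 1.692
NF = 10 log₁₀(1.692) = 2.28 dB

2.28 dB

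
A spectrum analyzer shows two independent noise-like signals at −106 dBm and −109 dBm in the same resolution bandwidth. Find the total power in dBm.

Convert to linear, add, convert back:
P₁ = 2.51×10⁻¹⁴ W, P₂ = 1.26×10⁻¹⁴ W
P_tot = 3.77×10⁻¹⁴ W → 10 log₁₀(P_tot / 10⁻³) = −104.2 dBm

−104.2 dBm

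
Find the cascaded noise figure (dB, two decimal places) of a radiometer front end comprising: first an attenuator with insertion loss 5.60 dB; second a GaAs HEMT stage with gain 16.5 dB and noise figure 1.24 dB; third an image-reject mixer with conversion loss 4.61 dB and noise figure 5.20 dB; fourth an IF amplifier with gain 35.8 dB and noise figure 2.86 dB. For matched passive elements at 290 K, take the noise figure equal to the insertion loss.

Convert to linear (a loss of L dB is a gain of −L dB): F_i = 10^(NF_i/10), G_i = 10^(G_i,dB/10)
  Stage 1: F_1 = 10^(5.60/10) = 3.631, G_1 = 10^(−5.60/10) = 0.2754
  Stage 2: F_2 = 10^(1.24/10) = 1.330, G_2 = 10^(16.5/10) = 44.67
  Stage 3: F_3 = 10^(5.20/10) = 3.311, G_3 = 10^(−4.61/10) = 0.3459
  Stage 4: F_4 = 10^(2.86/10) = 1.932, G_4 = 10^(35.8/10) = 3802
Friis cascade:
  F = 3.631 + (1.330 − 1)/0.2754 + (3.311 − 1)/12.30 + (1.932 − 1)/4.256 = 5.237
NF = 10 log₁₀(5.237) = 7.19 dB

7.19 dB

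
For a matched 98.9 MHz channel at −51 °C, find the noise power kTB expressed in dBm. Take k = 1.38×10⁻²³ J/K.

−95.2 dBm

T = −51 °C + 273.15 = 222.15 K
P_n = kTB = 1.38×10⁻²³ × 222.15 × 9.89×10⁷ = 3.03×10⁻¹³ W
In dBm: 10 log₁₀(3.03×10⁻¹³ / 10⁻³) = −95.2 dBm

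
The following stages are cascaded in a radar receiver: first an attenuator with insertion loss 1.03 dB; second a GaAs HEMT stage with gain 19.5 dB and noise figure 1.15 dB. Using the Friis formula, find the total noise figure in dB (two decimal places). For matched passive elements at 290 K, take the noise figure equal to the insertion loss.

Convert to linear (a loss of L dB is a gain of −L dB): F_i = 10^(NF_i/10), G_i = 10^(G_i,dB/10)
  Stage 1: F_1 = 10^(1.03/10) = 1.268, G_1 = 10^(−1.03/10) = 0.7889
  Stage 2: F_2 = 10^(1.15/10) = 1.303, G_2 = 10^(19.5/10) = 89.13
Friis cascade:
  F = 1.268 + (1.303 − 1)/0.7889 = 1.652
NF = 10 log₁₀(1.652) = 2.18 dB

2.18 dB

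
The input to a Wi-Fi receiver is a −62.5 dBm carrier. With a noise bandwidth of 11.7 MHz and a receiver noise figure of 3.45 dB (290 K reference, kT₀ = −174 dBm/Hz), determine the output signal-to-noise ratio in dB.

Noise floor: N = −174 + 10 log₁₀(B) + NF
10 log₁₀(1.17×10⁷) = 70.68 dB
N = −174 + 70.68 + 3.45 = −99.87 dBm
SNR = P_sig − N = −62.5 − (−99.87) = 37.37 dB → 37.4 dB

37.4 dB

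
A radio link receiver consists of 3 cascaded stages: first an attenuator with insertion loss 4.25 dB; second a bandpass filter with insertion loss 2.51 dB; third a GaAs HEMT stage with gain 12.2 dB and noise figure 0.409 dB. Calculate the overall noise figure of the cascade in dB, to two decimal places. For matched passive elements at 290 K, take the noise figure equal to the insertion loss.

7.17 dB

Convert to linear (a loss of L dB is a gain of −L dB): F_i = 10^(NF_i/10), G_i = 10^(G_i,dB/10)
  Stage 1: F_1 = 10^(4.25/10) = 2.661, G_1 = 10^(−4.25/10) = 0.3758
  Stage 2: F_2 = 10^(2.51/10) = 1.782, G_2 = 10^(−2.51/10) = 0.5610
  Stage 3: F_3 = 10^(0.409/10) = 1.099, G_3 = 10^(12.2/10) = 16.60
Friis cascade:
  F = 2.661 + (1.782 − 1)/0.3758 + (1.099 − 1)/0.2109 = 5.211
NF = 10 log₁₀(5.211) = 7.17 dB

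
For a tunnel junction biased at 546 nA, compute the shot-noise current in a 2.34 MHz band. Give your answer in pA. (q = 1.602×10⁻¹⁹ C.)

640 pA

I_n = √(2qI·B)
2qI·B = 2 × 1.602×10⁻¹⁹ × 5.46×10⁻⁷ × 2.34×10⁶ = 4.09×10⁻¹⁹ A²
I_n = √(4.09×10⁻¹⁹) = 6.40×10⁻¹⁰ A = 640 pA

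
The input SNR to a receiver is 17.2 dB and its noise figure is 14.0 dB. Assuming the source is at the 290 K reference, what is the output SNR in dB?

3.2 dB

By definition F = SNR_in/SNR_out, so in dB: SNR_out = SNR_in − NF
SNR_out = 17.2 − 14.0 = 3.2 dB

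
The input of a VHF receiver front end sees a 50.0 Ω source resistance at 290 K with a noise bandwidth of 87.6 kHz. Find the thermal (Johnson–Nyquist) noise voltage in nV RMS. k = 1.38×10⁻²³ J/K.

V_n = √(4kTRB)
4kTRB = 4 × 1.38×10⁻²³ × 290 × 5.00×10¹ × 8.76×10⁴ = 7.01×10⁻¹⁴ V²
V_n = √(7.01×10⁻¹⁴) = 2.65×10⁻⁷ V = 265 nV

265 nV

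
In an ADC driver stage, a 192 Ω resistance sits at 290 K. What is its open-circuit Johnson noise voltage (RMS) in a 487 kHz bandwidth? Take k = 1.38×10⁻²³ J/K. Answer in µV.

1.22 µV

V_n = √(4kTRB)
4kTRB = 4 × 1.38×10⁻²³ × 290 × 1.92×10² × 4.87×10⁵ = 1.50×10⁻¹² V²
V_n = √(1.50×10⁻¹²) = 1.22×10⁻⁶ V = 1.22 µV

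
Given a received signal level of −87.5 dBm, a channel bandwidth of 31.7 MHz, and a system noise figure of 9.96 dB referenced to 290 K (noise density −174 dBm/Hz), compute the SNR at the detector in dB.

1.5 dB

Noise floor: N = −174 + 10 log₁₀(B) + NF
10 log₁₀(3.17×10⁷) = 75.01 dB
N = −174 + 75.01 + 9.96 = −89.03 dBm
SNR = P_sig − N = −87.5 − (−89.03) = 1.53 dB → 1.5 dB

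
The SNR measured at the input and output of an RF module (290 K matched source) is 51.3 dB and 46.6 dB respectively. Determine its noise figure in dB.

NF (dB) = SNR_in(dB) − SNR_out(dB) when the source is at T₀
NF = 51.3 − 46.6 = 4.7 dB

4.7 dB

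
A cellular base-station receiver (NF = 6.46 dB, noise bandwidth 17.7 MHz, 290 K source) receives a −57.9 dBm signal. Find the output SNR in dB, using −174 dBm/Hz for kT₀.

37.2 dB

Noise floor: N = −174 + 10 log₁₀(B) + NF
10 log₁₀(1.77×10⁷) = 72.48 dB
N = −174 + 72.48 + 6.46 = −95.06 dBm
SNR = P_sig − N = −57.9 − (−95.06) = 37.16 dB → 37.2 dB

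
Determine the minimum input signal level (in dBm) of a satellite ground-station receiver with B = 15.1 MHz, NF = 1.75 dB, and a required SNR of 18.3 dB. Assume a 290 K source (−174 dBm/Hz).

−82.2 dBm

Sensitivity = −174 + 10 log₁₀(B) + NF + SNR_min
= −174 + 71.79 + 1.75 + 18.3
= −82.16 dBm → −82.2 dBm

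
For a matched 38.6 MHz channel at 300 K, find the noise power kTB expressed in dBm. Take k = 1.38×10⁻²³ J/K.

P_n = kTB = 1.38×10⁻²³ × 300 × 3.86×10⁷ = 1.60×10⁻¹³ W
In dBm: 10 log₁₀(1.60×10⁻¹³ / 10⁻³) = −98.0 dBm

−98.0 dBm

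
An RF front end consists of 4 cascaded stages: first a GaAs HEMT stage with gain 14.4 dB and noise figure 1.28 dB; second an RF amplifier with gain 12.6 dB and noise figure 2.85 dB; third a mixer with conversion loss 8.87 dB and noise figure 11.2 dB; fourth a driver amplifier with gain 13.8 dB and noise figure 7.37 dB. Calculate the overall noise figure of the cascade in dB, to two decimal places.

Convert to linear (a loss of L dB is a gain of −L dB): F_i = 10^(NF_i/10), G_i = 10^(G_i,dB/10)
  Stage 1: F_1 = 10^(1.28/10) = 1.343, G_1 = 10^(14.4/10) = 27.54
  Stage 2: F_2 = 10^(2.85/10) = 1.928, G_2 = 10^(12.6/10) = 18.20
  Stage 3: F_3 = 10^(11.2/10) = 13.18, G_3 = 10^(−8.87/10) = 0.1297
  Stage 4: F_4 = 10^(7.37/10) = 5.458, G_4 = 10^(13.8/10) = 23.99
Friis cascade:
  F = 1.343 + (1.928 − 1)/27.54 + (13.18 − 1)/501.2 + (5.458 − 1)/65.01 = 1.469
NF = 10 log₁₀(1.469) = 1.67 dB

1.67 dB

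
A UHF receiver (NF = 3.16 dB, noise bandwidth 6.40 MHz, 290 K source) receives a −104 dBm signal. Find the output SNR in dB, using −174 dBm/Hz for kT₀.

−1.2 dB

Noise floor: N = −174 + 10 log₁₀(B) + NF
10 log₁₀(6.40×10⁶) = 68.06 dB
N = −174 + 68.06 + 3.16 = −102.78 dBm
SNR = P_sig − N = −104 − (−102.78) = −1.22 dB → −1.2 dB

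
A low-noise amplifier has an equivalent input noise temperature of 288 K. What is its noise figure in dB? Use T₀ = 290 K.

F = 1 + T_e/T₀ = 1 + 288/290 = 1.9931
NF = 10 log₁₀(1.9931) = 3.00 dB

3.00 dB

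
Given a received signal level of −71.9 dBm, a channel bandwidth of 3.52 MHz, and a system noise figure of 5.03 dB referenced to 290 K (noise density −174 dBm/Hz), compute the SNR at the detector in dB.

Noise floor: N = −174 + 10 log₁₀(B) + NF
10 log₁₀(3.52×10⁶) = 65.47 dB
N = −174 + 65.47 + 5.03 = −103.50 dBm
SNR = P_sig − N = −71.9 − (−103.50) = 31.60 dB → 31.6 dB

31.6 dB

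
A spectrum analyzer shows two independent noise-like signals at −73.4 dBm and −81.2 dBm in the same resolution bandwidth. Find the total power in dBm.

Convert to linear, add, convert back:
P₁ = 4.57×10⁻¹¹ W, P₂ = 7.59×10⁻¹² W
P_tot = 5.33×10⁻¹¹ W → 10 log₁₀(P_tot / 10⁻³) = −72.7 dBm

−72.7 dBm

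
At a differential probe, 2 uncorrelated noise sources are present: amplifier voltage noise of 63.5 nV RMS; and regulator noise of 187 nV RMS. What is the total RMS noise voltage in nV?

197 nV

Uncorrelated sources add in power (mean-square): V_tot = √(ΣV_i²)
V_tot = √[(6.35×10⁻⁸)² + (1.87×10⁻⁷)²] = 1.97×10⁻⁷ V = 197 nV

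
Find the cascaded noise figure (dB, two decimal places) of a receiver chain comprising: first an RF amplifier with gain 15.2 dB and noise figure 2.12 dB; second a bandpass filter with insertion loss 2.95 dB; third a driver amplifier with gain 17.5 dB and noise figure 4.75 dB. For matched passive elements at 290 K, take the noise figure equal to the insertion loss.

2.50 dB

Convert to linear (a loss of L dB is a gain of −L dB): F_i = 10^(NF_i/10), G_i = 10^(G_i,dB/10)
  Stage 1: F_1 = 10^(2.12/10) = 1.629, G_1 = 10^(15.2/10) = 33.11
  Stage 2: F_2 = 10^(2.95/10) = 1.972, G_2 = 10^(−2.95/10) = 0.5070
  Stage 3: F_3 = 10^(4.75/10) = 2.985, G_3 = 10^(17.5/10) = 56.23
Friis cascade:
  F = 1.629 + (1.972 − 1)/33.11 + (2.985 − 1)/16.79 = 1.777
NF = 10 log₁₀(1.777) = 2.50 dB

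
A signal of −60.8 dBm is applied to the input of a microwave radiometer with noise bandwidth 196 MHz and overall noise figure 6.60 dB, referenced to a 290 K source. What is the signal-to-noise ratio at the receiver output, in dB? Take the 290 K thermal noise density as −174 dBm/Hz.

23.7 dB

Noise floor: N = −174 + 10 log₁₀(B) + NF
10 log₁₀(1.96×10⁸) = 82.92 dB
N = −174 + 82.92 + 6.60 = −84.48 dBm
SNR = P_sig − N = −60.8 − (−84.48) = 23.68 dB → 23.7 dB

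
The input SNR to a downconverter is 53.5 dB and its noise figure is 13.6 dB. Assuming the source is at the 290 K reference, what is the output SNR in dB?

39.9 dB

By definition F = SNR_in/SNR_out, so in dB: SNR_out = SNR_in − NF
SNR_out = 53.5 − 13.6 = 39.9 dB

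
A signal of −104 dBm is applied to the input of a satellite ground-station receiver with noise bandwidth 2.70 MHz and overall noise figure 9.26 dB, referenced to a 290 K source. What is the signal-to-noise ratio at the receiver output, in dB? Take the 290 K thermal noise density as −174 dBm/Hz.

Noise floor: N = −174 + 10 log₁₀(B) + NF
10 log₁₀(2.70×10⁶) = 64.31 dB
N = −174 + 64.31 + 9.26 = −100.43 dBm
SNR = P_sig − N = −104 − (−100.43) = −3.57 dB → −3.6 dB

−3.6 dB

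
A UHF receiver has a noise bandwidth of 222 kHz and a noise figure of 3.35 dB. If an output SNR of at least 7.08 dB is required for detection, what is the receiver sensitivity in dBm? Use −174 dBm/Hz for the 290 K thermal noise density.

Sensitivity = −174 + 10 log₁₀(B) + NF + SNR_min
= −174 + 53.46 + 3.35 + 7.08
= −110.11 dBm → −110.1 dBm

−110.1 dBm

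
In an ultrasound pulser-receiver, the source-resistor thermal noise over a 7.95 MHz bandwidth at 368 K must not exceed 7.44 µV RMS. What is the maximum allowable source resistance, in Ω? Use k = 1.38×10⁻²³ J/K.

Johnson–Nyquist: V_n = √(4kTRB) ⇒ R = V_n² / (4kTB)
4kTB = 4 × 1.38×10⁻²³ × 368 × 7.95×10⁶ = 1.61×10⁻¹³
R = (7.44×10⁻⁶)² / 1.61×10⁻¹³ = 3.43×10² Ω = 343 Ω

343 Ω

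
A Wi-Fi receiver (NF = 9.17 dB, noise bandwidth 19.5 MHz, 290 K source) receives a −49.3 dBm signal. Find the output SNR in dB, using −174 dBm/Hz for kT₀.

42.6 dB

Noise floor: N = −174 + 10 log₁₀(B) + NF
10 log₁₀(1.95×10⁷) = 72.9 dB
N = −174 + 72.9 + 9.17 = −91.93 dBm
SNR = P_sig − N = −49.3 − (−91.93) = 42.63 dB → 42.6 dB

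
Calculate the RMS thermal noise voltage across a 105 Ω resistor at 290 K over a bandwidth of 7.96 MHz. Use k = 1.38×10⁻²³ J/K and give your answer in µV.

3.66 µV

V_n = √(4kTRB)
4kTRB = 4 × 1.38×10⁻²³ × 290 × 1.05×10² × 7.96×10⁶ = 1.34×10⁻¹¹ V²
V_n = √(1.34×10⁻¹¹) = 3.66×10⁻⁶ V = 3.66 µV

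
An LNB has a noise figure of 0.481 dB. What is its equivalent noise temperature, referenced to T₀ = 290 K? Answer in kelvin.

34.0 K

F = 10^(0.481/10) = 1.11712
T_e = (F − 1)·T₀ = (1.11712 − 1) × 290 = 34.0 K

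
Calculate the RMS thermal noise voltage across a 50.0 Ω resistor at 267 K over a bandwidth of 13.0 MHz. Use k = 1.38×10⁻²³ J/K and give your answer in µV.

3.10 µV

V_n = √(4kTRB)
4kTRB = 4 × 1.38×10⁻²³ × 267 × 5.00×10¹ × 1.30×10⁷ = 9.58×10⁻¹² V²
V_n = √(9.58×10⁻¹²) = 3.10×10⁻⁶ V = 3.10 µV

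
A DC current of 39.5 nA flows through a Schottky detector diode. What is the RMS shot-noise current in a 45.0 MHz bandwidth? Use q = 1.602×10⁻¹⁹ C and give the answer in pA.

I_n = √(2qI·B)
2qI·B = 2 × 1.602×10⁻¹⁹ × 3.95×10⁻⁸ × 4.50×10⁷ = 5.70×10⁻¹⁹ A²
I_n = √(5.70×10⁻¹⁹) = 7.55×10⁻¹⁰ A = 755 pA

755 pA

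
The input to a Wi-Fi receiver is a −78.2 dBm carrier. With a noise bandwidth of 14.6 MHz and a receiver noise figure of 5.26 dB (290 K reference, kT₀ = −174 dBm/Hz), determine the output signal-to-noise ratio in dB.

Noise floor: N = −174 + 10 log₁₀(B) + NF
10 log₁₀(1.46×10⁷) = 71.64 dB
N = −174 + 71.64 + 5.26 = −97.10 dBm
SNR = P_sig − N = −78.2 − (−97.10) = 18.90 dB → 18.9 dB

18.9 dB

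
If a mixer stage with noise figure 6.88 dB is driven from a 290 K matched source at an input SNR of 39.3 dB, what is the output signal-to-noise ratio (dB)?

By definition F = SNR_in/SNR_out, so in dB: SNR_out = SNR_in − NF
SNR_out = 39.3 − 6.88 = 32.42 dB

32.42 dB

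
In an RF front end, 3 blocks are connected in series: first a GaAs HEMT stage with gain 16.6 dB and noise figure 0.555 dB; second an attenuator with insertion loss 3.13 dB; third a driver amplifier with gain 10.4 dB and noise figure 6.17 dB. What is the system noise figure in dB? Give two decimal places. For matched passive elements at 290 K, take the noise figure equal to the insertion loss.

1.14 dB

Convert to linear (a loss of L dB is a gain of −L dB): F_i = 10^(NF_i/10), G_i = 10^(G_i,dB/10)
  Stage 1: F_1 = 10^(0.555/10) = 1.136, G_1 = 10^(16.6/10) = 45.71
  Stage 2: F_2 = 10^(3.13/10) = 2.056, G_2 = 10^(−3.13/10) = 0.4864
  Stage 3: F_3 = 10^(6.17/10) = 4.140, G_3 = 10^(10.4/10) = 10.96
Friis cascade:
  F = 1.136 + (2.056 − 1)/45.71 + (4.140 − 1)/22.23 = 1.301
NF = 10 log₁₀(1.301) = 1.14 dB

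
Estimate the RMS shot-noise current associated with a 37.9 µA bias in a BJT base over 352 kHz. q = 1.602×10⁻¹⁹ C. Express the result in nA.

I_n = √(2qI·B)
2qI·B = 2 × 1.602×10⁻¹⁹ × 3.79×10⁻⁵ × 3.52×10⁵ = 4.27×10⁻¹⁸ A²
I_n = √(4.27×10⁻¹⁸) = 2.07×10⁻⁹ A = 2.07 nA

2.07 nA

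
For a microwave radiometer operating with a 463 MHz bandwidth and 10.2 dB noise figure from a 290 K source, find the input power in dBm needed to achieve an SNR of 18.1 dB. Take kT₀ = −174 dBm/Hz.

−59.0 dBm

Sensitivity = −174 + 10 log₁₀(B) + NF + SNR_min
= −174 + 86.66 + 10.2 + 18.1
= −59.04 dBm → −59.0 dBm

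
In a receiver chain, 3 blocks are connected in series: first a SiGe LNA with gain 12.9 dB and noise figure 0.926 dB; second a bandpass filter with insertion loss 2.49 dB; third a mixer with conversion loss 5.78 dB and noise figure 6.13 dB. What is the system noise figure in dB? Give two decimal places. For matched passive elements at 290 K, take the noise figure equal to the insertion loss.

1.93 dB

Convert to linear (a loss of L dB is a gain of −L dB): F_i = 10^(NF_i/10), G_i = 10^(G_i,dB/10)
  Stage 1: F_1 = 10^(0.926/10) = 1.238, G_1 = 10^(12.9/10) = 19.50
  Stage 2: F_2 = 10^(2.49/10) = 1.774, G_2 = 10^(−2.49/10) = 0.5636
  Stage 3: F_3 = 10^(6.13/10) = 4.102, G_3 = 10^(−5.78/10) = 0.2642
Friis cascade:
  F = 1.238 + (1.774 − 1)/19.50 + (4.102 − 1)/10.99 = 1.560
NF = 10 log₁₀(1.560) = 1.93 dB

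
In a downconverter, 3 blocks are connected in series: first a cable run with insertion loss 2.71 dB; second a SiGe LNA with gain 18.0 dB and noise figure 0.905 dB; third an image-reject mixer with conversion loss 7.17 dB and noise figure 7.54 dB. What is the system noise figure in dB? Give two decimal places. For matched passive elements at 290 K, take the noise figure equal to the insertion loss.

3.87 dB

Convert to linear (a loss of L dB is a gain of −L dB): F_i = 10^(NF_i/10), G_i = 10^(G_i,dB/10)
  Stage 1: F_1 = 10^(2.71/10) = 1.866, G_1 = 10^(−2.71/10) = 0.5358
  Stage 2: F_2 = 10^(0.905/10) = 1.232, G_2 = 10^(18.0/10) = 63.10
  Stage 3: F_3 = 10^(7.54/10) = 5.675, G_3 = 10^(−7.17/10) = 0.1919
Friis cascade:
  F = 1.866 + (1.232 − 1)/0.5358 + (5.675 − 1)/33.81 = 2.437
NF = 10 log₁₀(2.437) = 3.87 dB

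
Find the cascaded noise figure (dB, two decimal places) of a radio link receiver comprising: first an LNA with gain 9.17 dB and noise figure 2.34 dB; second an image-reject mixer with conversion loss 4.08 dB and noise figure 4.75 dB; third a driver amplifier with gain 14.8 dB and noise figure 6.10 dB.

Convert to linear (a loss of L dB is a gain of −L dB): F_i = 10^(NF_i/10), G_i = 10^(G_i,dB/10)
  Stage 1: F_1 = 10^(2.34/10) = 1.714, G_1 = 10^(9.17/10) = 8.260
  Stage 2: F_2 = 10^(4.75/10) = 2.985, G_2 = 10^(−4.08/10) = 0.3908
  Stage 3: F_3 = 10^(6.10/10) = 4.074, G_3 = 10^(14.8/10) = 30.20
Friis cascade:
  F = 1.714 + (2.985 − 1)/8.260 + (4.074 − 1)/3.228 = 2.906
NF = 10 log₁₀(2.906) = 4.63 dB

4.63 dB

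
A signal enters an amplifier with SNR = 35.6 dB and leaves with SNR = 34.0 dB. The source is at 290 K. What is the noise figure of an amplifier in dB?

NF (dB) = SNR_in(dB) − SNR_out(dB) when the source is at T₀
NF = 35.6 − 34.0 = 1.6 dB

1.6 dB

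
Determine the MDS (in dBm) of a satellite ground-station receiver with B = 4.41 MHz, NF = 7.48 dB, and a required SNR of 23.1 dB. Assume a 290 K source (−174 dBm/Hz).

Sensitivity = −174 + 10 log₁₀(B) + NF + SNR_min
= −174 + 66.44 + 7.48 + 23.1
= −76.98 dBm → −77.0 dBm

−77.0 dBm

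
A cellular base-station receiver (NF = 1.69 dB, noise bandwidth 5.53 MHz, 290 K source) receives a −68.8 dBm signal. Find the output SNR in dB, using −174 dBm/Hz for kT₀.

36.1 dB

Noise floor: N = −174 + 10 log₁₀(B) + NF
10 log₁₀(5.53×10⁶) = 67.43 dB
N = −174 + 67.43 + 1.69 = −104.88 dBm
SNR = P_sig − N = −68.8 − (−104.88) = 36.08 dB → 36.1 dB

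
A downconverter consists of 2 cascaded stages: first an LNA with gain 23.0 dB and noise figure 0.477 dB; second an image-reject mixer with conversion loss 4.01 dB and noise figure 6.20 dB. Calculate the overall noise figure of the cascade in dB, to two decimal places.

0.54 dB

Convert to linear (a loss of L dB is a gain of −L dB): F_i = 10^(NF_i/10), G_i = 10^(G_i,dB/10)
  Stage 1: F_1 = 10^(0.477/10) = 1.116, G_1 = 10^(23.0/10) = 199.5
  Stage 2: F_2 = 10^(6.20/10) = 4.169, G_2 = 10^(−4.01/10) = 0.3972
Friis cascade:
  F = 1.116 + (4.169 − 1)/199.5 = 1.132
NF = 10 log₁₀(1.132) = 0.54 dB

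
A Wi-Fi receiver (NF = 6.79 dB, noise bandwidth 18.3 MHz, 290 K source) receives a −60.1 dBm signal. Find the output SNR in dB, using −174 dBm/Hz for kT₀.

Noise floor: N = −174 + 10 log₁₀(B) + NF
10 log₁₀(1.83×10⁷) = 72.62 dB
N = −174 + 72.62 + 6.79 = −94.59 dBm
SNR = P_sig − N = −60.1 − (−94.59) = 34.49 dB → 34.5 dB

34.5 dB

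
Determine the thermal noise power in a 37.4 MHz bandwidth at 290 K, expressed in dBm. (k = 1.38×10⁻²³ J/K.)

P_n = kTB = 1.38×10⁻²³ × 290 × 3.74×10⁷ = 1.50×10⁻¹³ W
In dBm: 10 log₁₀(1.50×10⁻¹³ / 10⁻³) = −98.2 dBm

−98.2 dBm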